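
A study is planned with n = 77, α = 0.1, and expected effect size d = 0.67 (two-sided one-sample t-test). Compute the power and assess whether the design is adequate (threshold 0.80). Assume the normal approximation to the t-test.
Power ≈ 1.00; the study is adequately powered (power ≥ 0.80)

Power calculation (one-sample t-test, normal approximation):
z_β = d · √n - z_{α/2}
z_β = 0.67 · √77 - 1.645
z_β = 0.67 · 8.775 - 1.645
z_β = 4.234

Power = Φ(z_β) = Φ(4.234) ≈ 1.000

Effect size d = 0.67 is medium by Cohen's convention (0.2/0.5/0.8).

Threshold: power ≥ 0.80 is conventionally adequate.
Power ≈ 1.00 → the study is adequately powered (power ≥ 0.80).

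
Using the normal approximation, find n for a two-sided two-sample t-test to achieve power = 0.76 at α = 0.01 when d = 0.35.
n = 176 per group

Sample size formula (two-sample t-test, normal approximation):
n = 2 · ((z_{α/2} + z_β) / d)²

z_{α/2} = 2.576 (for α = 0.01, two-sided)
z_β = 0.706 (for power = 0.76)
d = 0.35

n = 2 · ((2.576 + 0.706) / 0.35)²
n = 2 · (9.377)²
n ≈ 175.86
Round up to the next whole number: n = 176 per group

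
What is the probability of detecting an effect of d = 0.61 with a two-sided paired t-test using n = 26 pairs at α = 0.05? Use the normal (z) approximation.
Power ≈ 0.88

Power calculation (paired t-test, normal approximation):
z_β = d · √n - z_{α/2}
z_β = 0.61 · √26 - 1.960
z_β = 0.61 · 5.099 - 1.960
z_β = 1.150

Power = Φ(z_β) = Φ(1.150) ≈ 0.875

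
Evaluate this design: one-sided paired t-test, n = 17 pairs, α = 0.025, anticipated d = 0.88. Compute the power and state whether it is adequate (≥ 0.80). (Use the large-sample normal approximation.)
Power ≈ 0.95; the study is adequately powered (power ≥ 0.80)

Power calculation (paired t-test, normal approximation):
z_β = d · √n - z_α
z_β = 0.88 · √17 - 1.960
z_β = 0.88 · 4.123 - 1.960
z_β = 1.668

Power = Φ(z_β) = Φ(1.668) ≈ 0.952

Effect size d = 0.88 is large by Cohen's convention (0.2/0.5/0.8).

Threshold: power ≥ 0.80 is conventionally adequate.
Power ≈ 0.95 → the study is adequately powered (power ≥ 0.80).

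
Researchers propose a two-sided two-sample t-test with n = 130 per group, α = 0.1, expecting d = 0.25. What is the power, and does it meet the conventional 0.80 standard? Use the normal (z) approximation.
Power ≈ 0.64; the study is underpowered (power < 0.80)

Power calculation (two-sample t-test, normal approximation):
z_β = d · √(n/2) - z_{α/2}
z_β = 0.25 · √(130/2) - 1.645
z_β = 0.25 · 8.062 - 1.645
z_β = 0.371

Power = Φ(z_β) = Φ(0.371) ≈ 0.645

Effect size d = 0.25 is small by Cohen's convention (0.2/0.5/0.8).

Threshold: power ≥ 0.80 is conventionally adequate.
Power ≈ 0.64 → the study is underpowered (power < 0.80).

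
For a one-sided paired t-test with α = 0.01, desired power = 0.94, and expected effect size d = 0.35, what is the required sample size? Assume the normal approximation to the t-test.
n = 123 pairs

Sample size formula (paired t-test, normal approximation):
n = ((z_α + z_β) / d)²

z_α = 2.326 (for α = 0.01, one-sided)
z_β = 1.555 (for power = 0.94)
d = 0.35

n = ((2.326 + 1.555) / 0.35)²
n = (11.089)²
n ≈ 122.97
Round up to the next whole number: n = 123 pairs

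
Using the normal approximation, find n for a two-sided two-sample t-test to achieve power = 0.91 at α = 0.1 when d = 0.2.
n = 446 per group

Sample size formula (two-sample t-test, normal approximation):
n = 2 · ((z_{α/2} + z_β) / d)²

z_{α/2} = 1.645 (for α = 0.1, two-sided)
z_β = 1.341 (for power = 0.91)
d = 0.2

n = 2 · ((1.645 + 1.341) / 0.2)²
n = 2 · (14.930)²
n ≈ 445.81
Round up to the next whole number: n = 446 per group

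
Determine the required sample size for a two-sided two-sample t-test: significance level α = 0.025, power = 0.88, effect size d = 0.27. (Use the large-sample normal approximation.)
n = 321 per group

Sample size formula (two-sample t-test, normal approximation):
n = 2 · ((z_{α/2} + z_β) / d)²

z_{α/2} = 2.241 (for α = 0.025, two-sided)
z_β = 1.175 (for power = 0.88)
d = 0.27

n = 2 · ((2.241 + 1.175) / 0.27)²
n = 2 · (12.652)²
n ≈ 320.15
Round up to the next whole number: n = 321 per group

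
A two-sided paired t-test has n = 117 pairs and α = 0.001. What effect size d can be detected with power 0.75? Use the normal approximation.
d ≈ 0.37

Minimum detectable effect (paired t-test, normal approximation):
d = (z_{α/2} + z_β) / √n
d = (3.291 + 0.674) / √117
d = 3.965 / 10.817
d ≈ 0.37

By Cohen's convention (0.2 small / 0.5 medium / 0.8 large): small effect.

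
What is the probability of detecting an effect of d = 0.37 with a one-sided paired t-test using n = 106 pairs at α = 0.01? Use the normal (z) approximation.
Power ≈ 0.93

Power calculation (paired t-test, normal approximation):
z_β = d · √n - z_α
z_β = 0.37 · √106 - 2.326
z_β = 0.37 · 10.296 - 2.326
z_β = 1.483

Power = Φ(z_β) = Φ(1.483) ≈ 0.931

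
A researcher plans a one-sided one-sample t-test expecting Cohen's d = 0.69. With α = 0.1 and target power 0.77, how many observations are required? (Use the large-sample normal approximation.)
n = 9

Sample size formula (one-sample t-test, normal approximation):
n = ((z_α + z_β) / d)²

z_α = 1.282 (for α = 0.1, one-sided)
z_β = 0.739 (for power = 0.77)
d = 0.69

n = ((1.282 + 0.739) / 0.69)²
n = (2.929)²
n ≈ 8.58
Round up to the next whole number: n = 9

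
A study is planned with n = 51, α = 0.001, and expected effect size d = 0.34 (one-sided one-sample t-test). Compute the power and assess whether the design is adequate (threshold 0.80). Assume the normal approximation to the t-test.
Power ≈ 0.25; the study is underpowered (power < 0.80)

Power calculation (one-sample t-test, normal approximation):
z_β = d · √n - z_α
z_β = 0.34 · √51 - 3.090
z_β = 0.34 · 7.141 - 3.090
z_β = -0.662

Power = Φ(z_β) = Φ(-0.662) ≈ 0.254

Effect size d = 0.34 is small by Cohen's convention (0.2/0.5/0.8).

Threshold: power ≥ 0.80 is conventionally adequate.
Power ≈ 0.25 → the study is underpowered (power < 0.80).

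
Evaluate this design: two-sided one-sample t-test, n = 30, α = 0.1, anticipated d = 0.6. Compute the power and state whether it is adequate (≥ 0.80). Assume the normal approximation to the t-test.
Power ≈ 0.95; the study is adequately powered (power ≥ 0.80)

Power calculation (one-sample t-test, normal approximation):
z_β = d · √n - z_{α/2}
z_β = 0.6 · √30 - 1.645
z_β = 0.6 · 5.477 - 1.645
z_β = 1.641

Power = Φ(z_β) = Φ(1.641) ≈ 0.950

Effect size d = 0.6 is medium by Cohen's convention (0.2/0.5/0.8).

Threshold: power ≥ 0.80 is conventionally adequate.
Power ≈ 0.95 → the study is adequately powered (power ≥ 0.80).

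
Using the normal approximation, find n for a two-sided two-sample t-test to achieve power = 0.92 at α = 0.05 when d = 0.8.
n = 36 per group

Sample size formula (two-sample t-test, normal approximation):
n = 2 · ((z_{α/2} + z_β) / d)²

z_{α/2} = 1.960 (for α = 0.05, two-sided)
z_β = 1.405 (for power = 0.92)
d = 0.8

n = 2 · ((1.960 + 1.405) / 0.8)²
n = 2 · (4.206)²
n ≈ 35.38
Round up to the next whole number: n = 36 per group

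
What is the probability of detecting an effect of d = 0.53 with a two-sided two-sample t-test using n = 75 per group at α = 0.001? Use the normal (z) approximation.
Power ≈ 0.48

Power calculation (two-sample t-test, normal approximation):
z_β = d · √(n/2) - z_{α/2}
z_β = 0.53 · √(75/2) - 3.291
z_β = 0.53 · 6.124 - 3.291
z_β = -0.045

Power = Φ(z_β) = Φ(-0.045) ≈ 0.482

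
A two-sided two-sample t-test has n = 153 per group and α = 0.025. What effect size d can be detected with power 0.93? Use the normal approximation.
d ≈ 0.42

Minimum detectable effect (two-sample t-test, normal approximation):
d = (z_{α/2} + z_β) / √(n/2)
d = (2.241 + 1.476) / √(153/2)
d = 3.717 / 8.746
d ≈ 0.42

By Cohen's convention (0.2 small / 0.5 medium / 0.8 large): small effect.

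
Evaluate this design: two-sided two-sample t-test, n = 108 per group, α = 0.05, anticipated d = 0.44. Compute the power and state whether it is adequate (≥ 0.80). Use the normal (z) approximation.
Power ≈ 0.90; the study is adequately powered (power ≥ 0.80)

Power calculation (two-sample t-test, normal approximation):
z_β = d · √(n/2) - z_{α/2}
z_β = 0.44 · √(108/2) - 1.960
z_β = 0.44 · 7.348 - 1.960
z_β = 1.273

Power = Φ(z_β) = Φ(1.273) ≈ 0.899

Effect size d = 0.44 is small by Cohen's convention (0.2/0.5/0.8).

Threshold: power ≥ 0.80 is conventionally adequate.
Power ≈ 0.90 → the study is adequately powered (power ≥ 0.80).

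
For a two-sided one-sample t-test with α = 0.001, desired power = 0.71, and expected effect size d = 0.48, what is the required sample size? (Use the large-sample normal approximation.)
n = 65

Sample size formula (one-sample t-test, normal approximation):
n = ((z_{α/2} + z_β) / d)²

z_{α/2} = 3.291 (for α = 0.001, two-sided)
z_β = 0.553 (for power = 0.71)
d = 0.48

n = ((3.291 + 0.553) / 0.48)²
n = (8.008)²
n ≈ 64.13
Round up to the next whole number: n = 65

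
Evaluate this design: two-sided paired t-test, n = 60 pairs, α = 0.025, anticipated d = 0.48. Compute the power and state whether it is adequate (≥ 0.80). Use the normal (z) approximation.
Power ≈ 0.93; the study is adequately powered (power ≥ 0.80)

Power calculation (paired t-test, normal approximation):
z_β = d · √n - z_{α/2}
z_β = 0.48 · √60 - 2.241
z_β = 0.48 · 7.746 - 2.241
z_β = 1.477

Power = Φ(z_β) = Φ(1.477) ≈ 0.930

Effect size d = 0.48 is small by Cohen's convention (0.2/0.5/0.8).

Threshold: power ≥ 0.80 is conventionally adequate.
Power ≈ 0.93 → the study is adequately powered (power ≥ 0.80).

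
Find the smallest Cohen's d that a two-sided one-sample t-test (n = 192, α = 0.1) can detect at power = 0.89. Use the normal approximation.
d ≈ 0.21

Minimum detectable effect (one-sample t-test, normal approximation):
d = (z_{α/2} + z_β) / √n
d = (1.645 + 1.227) / √192
d = 2.871 / 13.856
d ≈ 0.21

By Cohen's convention (0.2 small / 0.5 medium / 0.8 large): small effect.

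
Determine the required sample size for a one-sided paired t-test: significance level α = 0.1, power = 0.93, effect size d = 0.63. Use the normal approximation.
n = 20 pairs

Sample size formula (paired t-test, normal approximation):
n = ((z_α + z_β) / d)²

z_α = 1.282 (for α = 0.1, one-sided)
z_β = 1.476 (for power = 0.93)
d = 0.63

n = ((1.282 + 1.476) / 0.63)²
n = (4.378)²
n ≈ 19.17
Round up to the next whole number: n = 20 pairs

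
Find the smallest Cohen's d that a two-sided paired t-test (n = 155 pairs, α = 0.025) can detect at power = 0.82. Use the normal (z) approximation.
d ≈ 0.25

Minimum detectable effect (paired t-test, normal approximation):
d = (z_{α/2} + z_β) / √n
d = (2.241 + 0.915) / √155
d = 3.157 / 12.450
d ≈ 0.25

By Cohen's convention (0.2 small / 0.5 medium / 0.8 large): small effect.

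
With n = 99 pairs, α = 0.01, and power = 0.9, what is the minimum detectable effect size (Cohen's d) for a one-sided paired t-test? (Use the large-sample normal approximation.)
d ≈ 0.36

Minimum detectable effect (paired t-test, normal approximation):
d = (z_α + z_β) / √n
d = (2.326 + 1.282) / √99
d = 3.608 / 9.950
d ≈ 0.36

By Cohen's convention (0.2 small / 0.5 medium / 0.8 large): small effect.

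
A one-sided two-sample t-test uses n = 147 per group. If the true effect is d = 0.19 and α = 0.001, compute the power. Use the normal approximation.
Power ≈ 0.07

Power calculation (two-sample t-test, normal approximation):
z_β = d · √(n/2) - z_α
z_β = 0.19 · √(147/2) - 3.090
z_β = 0.19 · 8.573 - 3.090
z_β = -1.461

Power = Φ(z_β) = Φ(-1.461) ≈ 0.072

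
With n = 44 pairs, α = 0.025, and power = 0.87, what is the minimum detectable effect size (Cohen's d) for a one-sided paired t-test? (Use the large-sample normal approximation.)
d ≈ 0.47

Minimum detectable effect (paired t-test, normal approximation):
d = (z_α + z_β) / √n
d = (1.960 + 1.126) / √44
d = 3.086 / 6.633
d ≈ 0.47

By Cohen's convention (0.2 small / 0.5 medium / 0.8 large): small effect.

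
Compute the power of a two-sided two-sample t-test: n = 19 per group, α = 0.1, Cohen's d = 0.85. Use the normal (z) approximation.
Power ≈ 0.84

Power calculation (two-sample t-test, normal approximation):
z_β = d · √(n/2) - z_{α/2}
z_β = 0.85 · √(19/2) - 1.645
z_β = 0.85 · 3.082 - 1.645
z_β = 0.975

Power = Φ(z_β) = Φ(0.975) ≈ 0.835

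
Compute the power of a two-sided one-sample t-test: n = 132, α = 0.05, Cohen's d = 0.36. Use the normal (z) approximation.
Power ≈ 0.99

Power calculation (one-sample t-test, normal approximation):
z_β = d · √n - z_{α/2}
z_β = 0.36 · √132 - 1.960
z_β = 0.36 · 11.489 - 1.960
z_β = 2.176

Power = Φ(z_β) = Φ(2.176) ≈ 0.985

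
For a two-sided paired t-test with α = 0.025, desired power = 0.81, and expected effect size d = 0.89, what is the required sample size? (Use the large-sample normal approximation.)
n = 13 pairs

Sample size formula (paired t-test, normal approximation):
n = ((z_{α/2} + z_β) / d)²

z_{α/2} = 2.241 (for α = 0.025, two-sided)
z_β = 0.878 (for power = 0.81)
d = 0.89

n = ((2.241 + 0.878) / 0.89)²
n = (3.504)²
n ≈ 12.28
Round up to the next whole number: n = 13 pairs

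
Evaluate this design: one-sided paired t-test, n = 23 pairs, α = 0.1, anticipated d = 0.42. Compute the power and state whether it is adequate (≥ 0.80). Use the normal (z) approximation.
Power ≈ 0.77; the study is underpowered (power < 0.80)

Power calculation (paired t-test, normal approximation):
z_β = d · √n - z_α
z_β = 0.42 · √23 - 1.282
z_β = 0.42 · 4.796 - 1.282
z_β = 0.733

Power = Φ(z_β) = Φ(0.733) ≈ 0.768

Effect size d = 0.42 is small by Cohen's convention (0.2/0.5/0.8).

Threshold: power ≥ 0.80 is conventionally adequate.
Power ≈ 0.77 → the study is underpowered (power < 0.80).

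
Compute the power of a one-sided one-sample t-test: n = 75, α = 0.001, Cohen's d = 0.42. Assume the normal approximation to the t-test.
Power ≈ 0.71

Power calculation (one-sample t-test, normal approximation):
z_β = d · √n - z_α
z_β = 0.42 · √75 - 3.090
z_β = 0.42 · 8.660 - 3.090
z_β = 0.547

Power = Φ(z_β) = Φ(0.547) ≈ 0.708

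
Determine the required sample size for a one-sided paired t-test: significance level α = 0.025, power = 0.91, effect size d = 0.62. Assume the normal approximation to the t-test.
n = 29 pairs

Sample size formula (paired t-test, normal approximation):
n = ((z_α + z_β) / d)²

z_α = 1.960 (for α = 0.025, one-sided)
z_β = 1.341 (for power = 0.91)
d = 0.62

n = ((1.960 + 1.341) / 0.62)²
n = (5.324)²
n ≈ 28.34
Round up to the next whole number: n = 29 pairs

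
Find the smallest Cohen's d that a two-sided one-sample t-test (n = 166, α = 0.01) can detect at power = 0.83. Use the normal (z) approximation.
d ≈ 0.27

Minimum detectable effect (one-sample t-test, normal approximation):
d = (z_{α/2} + z_β) / √n
d = (2.576 + 0.954) / √166
d = 3.530 / 12.884
d ≈ 0.27

By Cohen's convention (0.2 small / 0.5 medium / 0.8 large): small effect.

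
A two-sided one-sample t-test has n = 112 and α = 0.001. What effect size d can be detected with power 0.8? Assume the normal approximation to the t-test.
d ≈ 0.39

Minimum detectable effect (one-sample t-test, normal approximation):
d = (z_{α/2} + z_β) / √n
d = (3.291 + 0.842) / √112
d = 4.132 / 10.583
d ≈ 0.39

By Cohen's convention (0.2 small / 0.5 medium / 0.8 large): small effect.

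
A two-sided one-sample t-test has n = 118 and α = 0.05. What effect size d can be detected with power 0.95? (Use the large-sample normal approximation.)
d ≈ 0.33

Minimum detectable effect (one-sample t-test, normal approximation):
d = (z_{α/2} + z_β) / √n
d = (1.960 + 1.645) / √118
d = 3.605 / 10.863
d ≈ 0.33

By Cohen's convention (0.2 small / 0.5 medium / 0.8 large): small effect.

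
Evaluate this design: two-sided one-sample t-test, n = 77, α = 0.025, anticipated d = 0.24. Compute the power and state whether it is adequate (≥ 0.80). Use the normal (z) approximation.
Power ≈ 0.45; the study is underpowered (power < 0.80)

Power calculation (one-sample t-test, normal approximation):
z_β = d · √n - z_{α/2}
z_β = 0.24 · √77 - 2.241
z_β = 0.24 · 8.775 - 2.241
z_β = -0.135

Power = Φ(z_β) = Φ(-0.135) ≈ 0.446

Effect size d = 0.24 is small by Cohen's convention (0.2/0.5/0.8).

Threshold: power ≥ 0.80 is conventionally adequate.
Power ≈ 0.45 → the study is underpowered (power < 0.80).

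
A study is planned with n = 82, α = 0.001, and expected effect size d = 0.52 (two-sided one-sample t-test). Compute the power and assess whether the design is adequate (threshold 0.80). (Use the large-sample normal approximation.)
Power ≈ 0.92; the study is adequately powered (power ≥ 0.80)

Power calculation (one-sample t-test, normal approximation):
z_β = d · √n - z_{α/2}
z_β = 0.52 · √82 - 3.291
z_β = 0.52 · 9.055 - 3.291
z_β = 1.418

Power = Φ(z_β) = Φ(1.418) ≈ 0.922

Effect size d = 0.52 is medium by Cohen's convention (0.2/0.5/0.8).

Threshold: power ≥ 0.80 is conventionally adequate.
Power ≈ 0.92 → the study is adequately powered (power ≥ 0.80).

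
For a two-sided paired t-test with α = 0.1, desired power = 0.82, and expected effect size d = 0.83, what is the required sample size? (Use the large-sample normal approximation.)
n = 10 pairs

Sample size formula (paired t-test, normal approximation):
n = ((z_{α/2} + z_β) / d)²

z_{α/2} = 1.645 (for α = 0.1, two-sided)
z_β = 0.915 (for power = 0.82)
d = 0.83

n = ((1.645 + 0.915) / 0.83)²
n = (3.084)²
n ≈ 9.51
Round up to the next whole number: n = 10 pairs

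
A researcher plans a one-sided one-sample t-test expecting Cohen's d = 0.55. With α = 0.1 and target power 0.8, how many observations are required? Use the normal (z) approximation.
n = 15

Sample size formula (one-sample t-test, normal approximation):
n = ((z_α + z_β) / d)²

z_α = 1.282 (for α = 0.1, one-sided)
z_β = 0.842 (for power = 0.8)
d = 0.55

n = ((1.282 + 0.842) / 0.55)²
n = (3.862)²
n ≈ 14.92
Round up to the next whole number: n = 15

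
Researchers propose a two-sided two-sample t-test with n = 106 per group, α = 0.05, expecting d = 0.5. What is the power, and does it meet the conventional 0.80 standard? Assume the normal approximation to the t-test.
Power ≈ 0.95; the study is adequately powered (power ≥ 0.80)

Power calculation (two-sample t-test, normal approximation):
z_β = d · √(n/2) - z_{α/2}
z_β = 0.5 · √(106/2) - 1.960
z_β = 0.5 · 7.280 - 1.960
z_β = 1.680

Power = Φ(z_β) = Φ(1.680) ≈ 0.954

Effect size d = 0.5 is medium by Cohen's convention (0.2/0.5/0.8).

Threshold: power ≥ 0.80 is conventionally adequate.
Power ≈ 0.95 → the study is adequately powered (power ≥ 0.80).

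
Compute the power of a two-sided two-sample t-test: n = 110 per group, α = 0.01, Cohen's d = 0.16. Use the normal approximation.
Power ≈ 0.08

Power calculation (two-sample t-test, normal approximation):
z_β = d · √(n/2) - z_{α/2}
z_β = 0.16 · √(110/2) - 2.576
z_β = 0.16 · 7.416 - 2.576
z_β = -1.389

Power = Φ(z_β) = Φ(-1.389) ≈ 0.082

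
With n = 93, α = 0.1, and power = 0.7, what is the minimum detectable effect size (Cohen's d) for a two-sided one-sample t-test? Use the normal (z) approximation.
d ≈ 0.22

Minimum detectable effect (one-sample t-test, normal approximation):
d = (z_{α/2} + z_β) / √n
d = (1.645 + 0.524) / √93
d = 2.169 / 9.644
d ≈ 0.22

By Cohen's convention (0.2 small / 0.5 medium / 0.8 large): small effect.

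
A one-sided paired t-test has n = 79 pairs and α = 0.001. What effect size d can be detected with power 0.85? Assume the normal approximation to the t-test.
d ≈ 0.46

Minimum detectable effect (paired t-test, normal approximation):
d = (z_α + z_β) / √n
d = (3.090 + 1.036) / √79
d = 4.127 / 8.888
d ≈ 0.46

By Cohen's convention (0.2 small / 0.5 medium / 0.8 large): small effect.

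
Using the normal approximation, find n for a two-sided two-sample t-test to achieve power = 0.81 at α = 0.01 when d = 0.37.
n = 175 per group

Sample size formula (two-sample t-test, normal approximation):
n = 2 · ((z_{α/2} + z_β) / d)²

z_{α/2} = 2.576 (for α = 0.01, two-sided)
z_β = 0.878 (for power = 0.81)
d = 0.37

n = 2 · ((2.576 + 0.878) / 0.37)²
n = 2 · (9.335)²
n ≈ 174.28
Round up to the next whole number: n = 175 per group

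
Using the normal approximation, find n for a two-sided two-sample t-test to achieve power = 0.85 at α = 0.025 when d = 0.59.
n = 62 per group

Sample size formula (two-sample t-test, normal approximation):
n = 2 · ((z_{α/2} + z_β) / d)²

z_{α/2} = 2.241 (for α = 0.025, two-sided)
z_β = 1.036 (for power = 0.85)
d = 0.59

n = 2 · ((2.241 + 1.036) / 0.59)²
n = 2 · (5.554)²
n ≈ 61.69
Round up to the next whole number: n = 62 per group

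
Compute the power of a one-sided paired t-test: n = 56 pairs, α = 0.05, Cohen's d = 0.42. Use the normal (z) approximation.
Power ≈ 0.93

Power calculation (paired t-test, normal approximation):
z_β = d · √n - z_α
z_β = 0.42 · √56 - 1.645
z_β = 0.42 · 7.483 - 1.645
z_β = 1.498

Power = Φ(z_β) = Φ(1.498) ≈ 0.933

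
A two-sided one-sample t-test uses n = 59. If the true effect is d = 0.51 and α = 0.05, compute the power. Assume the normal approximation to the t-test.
Power ≈ 0.97

Power calculation (one-sample t-test, normal approximation):
z_β = d · √n - z_{α/2}
z_β = 0.51 · √59 - 1.960
z_β = 0.51 · 7.681 - 1.960
z_β = 1.957

Power = Φ(z_β) = Φ(1.957) ≈ 0.975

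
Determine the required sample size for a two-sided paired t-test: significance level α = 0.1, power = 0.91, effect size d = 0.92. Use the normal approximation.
n = 11 pairs

Sample size formula (paired t-test, normal approximation):
n = ((z_{α/2} + z_β) / d)²

z_{α/2} = 1.645 (for α = 0.1, two-sided)
z_β = 1.341 (for power = 0.91)
d = 0.92

n = ((1.645 + 1.341) / 0.92)²
n = (3.246)²
n ≈ 10.54
Round up to the next whole number: n = 11 pairs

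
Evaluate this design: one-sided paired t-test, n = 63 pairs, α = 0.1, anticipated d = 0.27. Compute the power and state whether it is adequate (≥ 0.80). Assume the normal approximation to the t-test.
Power ≈ 0.81; the study is adequately powered (power ≥ 0.80)

Power calculation (paired t-test, normal approximation):
z_β = d · √n - z_α
z_β = 0.27 · √63 - 1.282
z_β = 0.27 · 7.937 - 1.282
z_β = 0.862

Power = Φ(z_β) = Φ(0.862) ≈ 0.806

Effect size d = 0.27 is small by Cohen's convention (0.2/0.5/0.8).

Threshold: power ≥ 0.80 is conventionally adequate.
Power ≈ 0.81 → the study is adequately powered (power ≥ 0.80).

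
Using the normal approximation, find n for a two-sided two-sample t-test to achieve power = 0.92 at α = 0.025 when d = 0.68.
n = 58 per group

Sample size formula (two-sample t-test, normal approximation):
n = 2 · ((z_{α/2} + z_β) / d)²

z_{α/2} = 2.241 (for α = 0.025, two-sided)
z_β = 1.405 (for power = 0.92)
d = 0.68

n = 2 · ((2.241 + 1.405) / 0.68)²
n = 2 · (5.362)²
n ≈ 57.50
Round up to the next whole number: n = 58 per group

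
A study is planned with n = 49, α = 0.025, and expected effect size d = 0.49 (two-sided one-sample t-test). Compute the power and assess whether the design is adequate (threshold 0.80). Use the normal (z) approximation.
Power ≈ 0.88; the study is adequately powered (power ≥ 0.80)

Power calculation (one-sample t-test, normal approximation):
z_β = d · √n - z_{α/2}
z_β = 0.49 · √49 - 2.241
z_β = 0.49 · 7.000 - 2.241
z_β = 1.189

Power = Φ(z_β) = Φ(1.189) ≈ 0.883

Effect size d = 0.49 is small by Cohen's convention (0.2/0.5/0.8).

Threshold: power ≥ 0.80 is conventionally adequate.
Power ≈ 0.88 → the study is adequately powered (power ≥ 0.80).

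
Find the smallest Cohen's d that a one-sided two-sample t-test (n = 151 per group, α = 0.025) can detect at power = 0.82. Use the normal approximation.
d ≈ 0.33

Minimum detectable effect (two-sample t-test, normal approximation):
d = (z_α + z_β) / √(n/2)
d = (1.960 + 0.915) / √(151/2)
d = 2.875 / 8.689
d ≈ 0.33

By Cohen's convention (0.2 small / 0.5 medium / 0.8 large): small effect.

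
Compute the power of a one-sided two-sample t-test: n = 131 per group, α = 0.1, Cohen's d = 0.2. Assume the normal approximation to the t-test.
Power ≈ 0.63

Power calculation (two-sample t-test, normal approximation):
z_β = d · √(n/2) - z_α
z_β = 0.2 · √(131/2) - 1.282
z_β = 0.2 · 8.093 - 1.282
z_β = 0.337

Power = Φ(z_β) = Φ(0.337) ≈ 0.632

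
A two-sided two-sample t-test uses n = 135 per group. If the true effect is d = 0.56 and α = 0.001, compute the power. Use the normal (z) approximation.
Power ≈ 0.90

Power calculation (two-sample t-test, normal approximation):
z_β = d · √(n/2) - z_{α/2}
z_β = 0.56 · √(135/2) - 3.291
z_β = 0.56 · 8.216 - 3.291
z_β = 1.310

Power = Φ(z_β) = Φ(1.310) ≈ 0.905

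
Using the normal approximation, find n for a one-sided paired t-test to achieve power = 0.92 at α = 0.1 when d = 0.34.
n = 63 pairs

Sample size formula (paired t-test, normal approximation):
n = ((z_α + z_β) / d)²

z_α = 1.282 (for α = 0.1, one-sided)
z_β = 1.405 (for power = 0.92)
d = 0.34

n = ((1.282 + 1.405) / 0.34)²
n = (7.903)²
n ≈ 62.46
Round up to the next whole number: n = 63 pairs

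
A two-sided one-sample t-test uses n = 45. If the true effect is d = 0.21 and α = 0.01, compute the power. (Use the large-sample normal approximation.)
Power ≈ 0.12

Power calculation (one-sample t-test, normal approximation):
z_β = d · √n - z_{α/2}
z_β = 0.21 · √45 - 2.576
z_β = 0.21 · 6.708 - 2.576
z_β = -1.167

Power = Φ(z_β) = Φ(-1.167) ≈ 0.122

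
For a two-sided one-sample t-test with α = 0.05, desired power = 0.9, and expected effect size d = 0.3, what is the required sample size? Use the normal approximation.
n = 117

Sample size formula (one-sample t-test, normal approximation):
n = ((z_{α/2} + z_β) / d)²

z_{α/2} = 1.960 (for α = 0.05, two-sided)
z_β = 1.282 (for power = 0.9)
d = 0.3

n = ((1.960 + 1.282) / 0.3)²
n = (10.807)²
n ≈ 116.79
Round up to the next whole number: n = 117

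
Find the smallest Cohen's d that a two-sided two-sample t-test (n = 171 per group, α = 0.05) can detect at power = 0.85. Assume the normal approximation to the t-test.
d ≈ 0.32

Minimum detectable effect (two-sample t-test, normal approximation):
d = (z_{α/2} + z_β) / √(n/2)
d = (1.960 + 1.036) / √(171/2)
d = 2.996 / 9.247
d ≈ 0.32

By Cohen's convention (0.2 small / 0.5 medium / 0.8 large): small effect.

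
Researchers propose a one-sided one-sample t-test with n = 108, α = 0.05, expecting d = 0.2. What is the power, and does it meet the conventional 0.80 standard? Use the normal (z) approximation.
Power ≈ 0.67; the study is underpowered (power < 0.80)

Power calculation (one-sample t-test, normal approximation):
z_β = d · √n - z_α
z_β = 0.2 · √108 - 1.645
z_β = 0.2 · 10.392 - 1.645
z_β = 0.434

Power = Φ(z_β) = Φ(0.434) ≈ 0.668

Effect size d = 0.2 is small by Cohen's convention (0.2/0.5/0.8).

Threshold: power ≥ 0.80 is conventionally adequate.
Power ≈ 0.67 → the study is underpowered (power < 0.80).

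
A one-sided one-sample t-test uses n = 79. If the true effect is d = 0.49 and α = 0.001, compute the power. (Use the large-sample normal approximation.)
Power ≈ 0.90

Power calculation (one-sample t-test, normal approximation):
z_β = d · √n - z_α
z_β = 0.49 · √79 - 3.090
z_β = 0.49 · 8.888 - 3.090
z_β = 1.265

Power = Φ(z_β) = Φ(1.265) ≈ 0.897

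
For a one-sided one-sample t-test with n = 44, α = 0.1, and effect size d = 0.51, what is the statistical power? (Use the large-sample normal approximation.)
Power ≈ 0.98

Power calculation (one-sample t-test, normal approximation):
z_β = d · √n - z_α
z_β = 0.51 · √44 - 1.282
z_β = 0.51 · 6.633 - 1.282
z_β = 2.101

Power = Φ(z_β) = Φ(2.101) ≈ 0.982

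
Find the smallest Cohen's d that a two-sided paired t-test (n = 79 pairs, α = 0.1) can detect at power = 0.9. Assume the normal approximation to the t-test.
d ≈ 0.33

Minimum detectable effect (paired t-test, normal approximation):
d = (z_{α/2} + z_β) / √n
d = (1.645 + 1.282) / √79
d = 2.926 / 8.888
d ≈ 0.33

By Cohen's convention (0.2 small / 0.5 medium / 0.8 large): small effect.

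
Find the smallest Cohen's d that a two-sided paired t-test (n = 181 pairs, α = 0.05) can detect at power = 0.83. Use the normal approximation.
d ≈ 0.22

Minimum detectable effect (paired t-test, normal approximation):
d = (z_{α/2} + z_β) / √n
d = (1.960 + 0.954) / √181
d = 2.914 / 13.454
d ≈ 0.22

By Cohen's convention (0.2 small / 0.5 medium / 0.8 large): small effect.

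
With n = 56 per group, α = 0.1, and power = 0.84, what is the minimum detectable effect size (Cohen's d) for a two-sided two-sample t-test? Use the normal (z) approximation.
d ≈ 0.50

Minimum detectable effect (two-sample t-test, normal approximation):
d = (z_{α/2} + z_β) / √(n/2)
d = (1.645 + 0.994) / √(56/2)
d = 2.639 / 5.292
d ≈ 0.50

By Cohen's convention (0.2 small / 0.5 medium / 0.8 large): medium effect.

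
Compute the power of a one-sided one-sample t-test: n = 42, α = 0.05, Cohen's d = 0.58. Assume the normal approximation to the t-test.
Power ≈ 0.98

Power calculation (one-sample t-test, normal approximation):
z_β = d · √n - z_α
z_β = 0.58 · √42 - 1.645
z_β = 0.58 · 6.481 - 1.645
z_β = 2.114

Power = Φ(z_β) = Φ(2.114) ≈ 0.983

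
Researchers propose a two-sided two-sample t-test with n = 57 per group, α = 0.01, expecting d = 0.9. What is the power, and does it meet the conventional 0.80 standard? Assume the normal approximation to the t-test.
Power ≈ 0.99; the study is adequately powered (power ≥ 0.80)

Power calculation (two-sample t-test, normal approximation):
z_β = d · √(n/2) - z_{α/2}
z_β = 0.9 · √(57/2) - 2.576
z_β = 0.9 · 5.339 - 2.576
z_β = 2.229

Power = Φ(z_β) = Φ(2.229) ≈ 0.987

Effect size d = 0.9 is large by Cohen's convention (0.2/0.5/0.8).

Threshold: power ≥ 0.80 is conventionally adequate.
Power ≈ 0.99 → the study is adequately powered (power ≥ 0.80).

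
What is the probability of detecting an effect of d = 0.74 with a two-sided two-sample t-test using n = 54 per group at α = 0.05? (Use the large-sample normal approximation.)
Power ≈ 0.97

Power calculation (two-sample t-test, normal approximation):
z_β = d · √(n/2) - z_{α/2}
z_β = 0.74 · √(54/2) - 1.960
z_β = 0.74 · 5.196 - 1.960
z_β = 1.885

Power = Φ(z_β) = Φ(1.885) ≈ 0.970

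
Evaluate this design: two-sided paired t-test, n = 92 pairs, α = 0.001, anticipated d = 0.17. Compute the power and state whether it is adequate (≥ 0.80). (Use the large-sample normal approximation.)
Power ≈ 0.05; the study is underpowered (power < 0.80)

Power calculation (paired t-test, normal approximation):
z_β = d · √n - z_{α/2}
z_β = 0.17 · √92 - 3.291
z_β = 0.17 · 9.592 - 3.291
z_β = -1.660

Power = Φ(z_β) = Φ(-1.660) ≈ 0.048

Effect size d = 0.17 is very small by Cohen's convention (0.2/0.5/0.8).

Threshold: power ≥ 0.80 is conventionally adequate.
Power ≈ 0.05 → the study is underpowered (power < 0.80).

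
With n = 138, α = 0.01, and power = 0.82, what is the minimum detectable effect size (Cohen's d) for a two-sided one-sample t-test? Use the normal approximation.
d ≈ 0.30

Minimum detectable effect (one-sample t-test, normal approximation):
d = (z_{α/2} + z_β) / √n
d = (2.576 + 0.915) / √138
d = 3.491 / 11.747
d ≈ 0.30

By Cohen's convention (0.2 small / 0.5 medium / 0.8 large): small effect.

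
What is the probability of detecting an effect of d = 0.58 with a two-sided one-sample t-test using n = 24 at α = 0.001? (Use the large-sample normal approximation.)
Power ≈ 0.33

Power calculation (one-sample t-test, normal approximation):
z_β = d · √n - z_{α/2}
z_β = 0.58 · √24 - 3.291
z_β = 0.58 · 4.899 - 3.291
z_β = -0.449

Power = Φ(z_β) = Φ(-0.449) ≈ 0.327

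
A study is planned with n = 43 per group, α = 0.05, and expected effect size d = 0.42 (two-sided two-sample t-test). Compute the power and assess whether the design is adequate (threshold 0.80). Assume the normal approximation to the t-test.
Power ≈ 0.50; the study is underpowered (power < 0.80)

Power calculation (two-sample t-test, normal approximation):
z_β = d · √(n/2) - z_{α/2}
z_β = 0.42 · √(43/2) - 1.960
z_β = 0.42 · 4.637 - 1.960
z_β = -0.013

Power = Φ(z_β) = Φ(-0.013) ≈ 0.495

Effect size d = 0.42 is small by Cohen's convention (0.2/0.5/0.8).

Threshold: power ≥ 0.80 is conventionally adequate.
Power ≈ 0.50 → the study is underpowered (power < 0.80).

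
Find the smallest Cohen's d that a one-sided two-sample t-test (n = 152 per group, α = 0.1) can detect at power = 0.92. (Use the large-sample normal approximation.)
d ≈ 0.31

Minimum detectable effect (two-sample t-test, normal approximation):
d = (z_α + z_β) / √(n/2)
d = (1.282 + 1.405) / √(152/2)
d = 2.687 / 8.718
d ≈ 0.31

By Cohen's convention (0.2 small / 0.5 medium / 0.8 large): small effect.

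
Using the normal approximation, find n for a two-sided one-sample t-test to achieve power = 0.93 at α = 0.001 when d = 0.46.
n = 108

Sample size formula (one-sample t-test, normal approximation):
n = ((z_{α/2} + z_β) / d)²

z_{α/2} = 3.291 (for α = 0.001, two-sided)
z_β = 1.476 (for power = 0.93)
d = 0.46

n = ((3.291 + 1.476) / 0.46)²
n = (10.363)²
n ≈ 107.39
Round up to the next whole number: n = 108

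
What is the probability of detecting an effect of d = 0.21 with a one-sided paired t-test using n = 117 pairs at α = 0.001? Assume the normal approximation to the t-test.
Power ≈ 0.21

Power calculation (paired t-test, normal approximation):
z_β = d · √n - z_α
z_β = 0.21 · √117 - 3.090
z_β = 0.21 · 10.817 - 3.090
z_β = -0.819

Power = Φ(z_β) = Φ(-0.819) ≈ 0.206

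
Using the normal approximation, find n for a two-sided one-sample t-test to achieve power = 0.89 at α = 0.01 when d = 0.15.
n = 643

Sample size formula (one-sample t-test, normal approximation):
n = ((z_{α/2} + z_β) / d)²

z_{α/2} = 2.576 (for α = 0.01, two-sided)
z_β = 1.227 (for power = 0.89)
d = 0.15

n = ((2.576 + 1.227) / 0.15)²
n = (25.353)²
n ≈ 642.77
Round up to the next whole number: n = 643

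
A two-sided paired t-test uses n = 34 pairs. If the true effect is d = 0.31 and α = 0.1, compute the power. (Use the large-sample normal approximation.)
Power ≈ 0.56

Power calculation (paired t-test, normal approximation):
z_β = d · √n - z_{α/2}
z_β = 0.31 · √34 - 1.645
z_β = 0.31 · 5.831 - 1.645
z_β = 0.163

Power = Φ(z_β) = Φ(0.163) ≈ 0.565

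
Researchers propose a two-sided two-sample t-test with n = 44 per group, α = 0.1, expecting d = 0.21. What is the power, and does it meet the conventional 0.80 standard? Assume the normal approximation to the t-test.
Power ≈ 0.25; the study is underpowered (power < 0.80)

Power calculation (two-sample t-test, normal approximation):
z_β = d · √(n/2) - z_{α/2}
z_β = 0.21 · √(44/2) - 1.645
z_β = 0.21 · 4.690 - 1.645
z_β = -0.660

Power = Φ(z_β) = Φ(-0.660) ≈ 0.255

Effect size d = 0.21 is small by Cohen's convention (0.2/0.5/0.8).

Threshold: power ≥ 0.80 is conventionally adequate.
Power ≈ 0.25 → the study is underpowered (power < 0.80).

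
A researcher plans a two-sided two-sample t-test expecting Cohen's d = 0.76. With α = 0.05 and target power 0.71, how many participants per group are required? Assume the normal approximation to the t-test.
n = 22 per group

Sample size formula (two-sample t-test, normal approximation):
n = 2 · ((z_{α/2} + z_β) / d)²

z_{α/2} = 1.960 (for α = 0.05, two-sided)
z_β = 0.553 (for power = 0.71)
d = 0.76

n = 2 · ((1.960 + 0.553) / 0.76)²
n = 2 · (3.307)²
n ≈ 21.87
Round up to the next whole number: n = 22 per group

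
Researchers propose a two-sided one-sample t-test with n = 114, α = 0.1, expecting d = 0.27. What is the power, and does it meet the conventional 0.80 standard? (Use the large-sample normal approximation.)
Power ≈ 0.89; the study is adequately powered (power ≥ 0.80)

Power calculation (one-sample t-test, normal approximation):
z_β = d · √n - z_{α/2}
z_β = 0.27 · √114 - 1.645
z_β = 0.27 · 10.677 - 1.645
z_β = 1.238

Power = Φ(z_β) = Φ(1.238) ≈ 0.892

Effect size d = 0.27 is small by Cohen's convention (0.2/0.5/0.8).

Threshold: power ≥ 0.80 is conventionally adequate.
Power ≈ 0.89 → the study is adequately powered (power ≥ 0.80).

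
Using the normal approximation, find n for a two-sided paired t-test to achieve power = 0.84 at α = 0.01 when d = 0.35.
n = 105 pairs

Sample size formula (paired t-test, normal approximation):
n = ((z_{α/2} + z_β) / d)²

z_{α/2} = 2.576 (for α = 0.01, two-sided)
z_β = 0.994 (for power = 0.84)
d = 0.35

n = ((2.576 + 0.994) / 0.35)²
n = (10.200)²
n ≈ 104.04
Round up to the next whole number: n = 105 pairs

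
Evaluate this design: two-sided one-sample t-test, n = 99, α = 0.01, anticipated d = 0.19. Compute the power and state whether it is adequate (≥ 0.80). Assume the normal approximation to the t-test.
Power ≈ 0.25; the study is underpowered (power < 0.80)

Power calculation (one-sample t-test, normal approximation):
z_β = d · √n - z_{α/2}
z_β = 0.19 · √99 - 2.576
z_β = 0.19 · 9.950 - 2.576
z_β = -0.685

Power = Φ(z_β) = Φ(-0.685) ≈ 0.247

Effect size d = 0.19 is very small by Cohen's convention (0.2/0.5/0.8).

Threshold: power ≥ 0.80 is conventionally adequate.
Power ≈ 0.25 → the study is underpowered (power < 0.80).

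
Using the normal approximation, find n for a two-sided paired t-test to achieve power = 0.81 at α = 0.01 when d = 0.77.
n = 21 pairs

Sample size formula (paired t-test, normal approximation):
n = ((z_{α/2} + z_β) / d)²

z_{α/2} = 2.576 (for α = 0.01, two-sided)
z_β = 0.878 (for power = 0.81)
d = 0.77

n = ((2.576 + 0.878) / 0.77)²
n = (4.486)²
n ≈ 20.12
Round up to the next whole number: n = 21 pairs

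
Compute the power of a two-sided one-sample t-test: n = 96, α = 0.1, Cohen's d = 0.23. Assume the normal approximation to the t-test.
Power ≈ 0.73

Power calculation (one-sample t-test, normal approximation):
z_β = d · √n - z_{α/2}
z_β = 0.23 · √96 - 1.645
z_β = 0.23 · 9.798 - 1.645
z_β = 0.609

Power = Φ(z_β) = Φ(0.609) ≈ 0.729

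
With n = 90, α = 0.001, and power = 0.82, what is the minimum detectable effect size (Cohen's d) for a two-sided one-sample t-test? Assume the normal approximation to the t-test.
d ≈ 0.44

Minimum detectable effect (one-sample t-test, normal approximation):
d = (z_{α/2} + z_β) / √n
d = (3.291 + 0.915) / √90
d = 4.206 / 9.487
d ≈ 0.44

By Cohen's convention (0.2 small / 0.5 medium / 0.8 large): small effect.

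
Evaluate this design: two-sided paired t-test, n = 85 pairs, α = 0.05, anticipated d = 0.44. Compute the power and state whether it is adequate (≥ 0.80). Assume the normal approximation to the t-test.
Power ≈ 0.98; the study is adequately powered (power ≥ 0.80)

Power calculation (paired t-test, normal approximation):
z_β = d · √n - z_{α/2}
z_β = 0.44 · √85 - 1.960
z_β = 0.44 · 9.220 - 1.960
z_β = 2.097

Power = Φ(z_β) = Φ(2.097) ≈ 0.982

Effect size d = 0.44 is small by Cohen's convention (0.2/0.5/0.8).

Threshold: power ≥ 0.80 is conventionally adequate.
Power ≈ 0.98 → the study is adequately powered (power ≥ 0.80).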